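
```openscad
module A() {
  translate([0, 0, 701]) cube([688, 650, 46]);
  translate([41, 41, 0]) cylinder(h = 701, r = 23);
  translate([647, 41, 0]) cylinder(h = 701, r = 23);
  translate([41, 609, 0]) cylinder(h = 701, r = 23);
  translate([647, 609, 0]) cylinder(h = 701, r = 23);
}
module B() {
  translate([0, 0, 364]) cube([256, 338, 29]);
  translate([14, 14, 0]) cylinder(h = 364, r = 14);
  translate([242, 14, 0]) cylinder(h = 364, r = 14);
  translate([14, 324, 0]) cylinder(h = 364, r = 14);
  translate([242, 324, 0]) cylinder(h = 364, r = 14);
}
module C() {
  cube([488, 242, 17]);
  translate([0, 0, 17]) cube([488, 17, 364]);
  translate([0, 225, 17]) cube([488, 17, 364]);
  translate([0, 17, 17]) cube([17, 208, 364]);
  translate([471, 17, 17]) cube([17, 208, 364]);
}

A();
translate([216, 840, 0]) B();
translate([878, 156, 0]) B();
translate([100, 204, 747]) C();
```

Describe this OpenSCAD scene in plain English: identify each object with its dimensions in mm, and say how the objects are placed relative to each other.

A is a table with a 688×650 mm rectangular top, 46 mm thick, top surface at z = 747 mm, supported by four round legs of 46 mm diameter, each leg's bounding box inset 18 mm from the nearest pair of top edges, running from the floor.

B is a four-legged stool. The seat is a 256×338×29 mm slab whose top surface is at z = 393 mm; four round legs, each 28 mm in diameter, run from the floor (z = 0) to the underside of the seat, each leg's axis is inset half a diameter from the nearest pair of seat edges (so the leg's bounding box is flush with the corner).

C is an open storage box with external size 488×242×381 mm and wall thickness 17 mm (the base is also 17 mm thick). The base covers the whole footprint; the four walls stand on the base, with the y-facing walls full-width and the x-facing walls fitting between their inner faces.

Two stools sit around the table at the +y, +x sides. The open box is on top of the table, centred.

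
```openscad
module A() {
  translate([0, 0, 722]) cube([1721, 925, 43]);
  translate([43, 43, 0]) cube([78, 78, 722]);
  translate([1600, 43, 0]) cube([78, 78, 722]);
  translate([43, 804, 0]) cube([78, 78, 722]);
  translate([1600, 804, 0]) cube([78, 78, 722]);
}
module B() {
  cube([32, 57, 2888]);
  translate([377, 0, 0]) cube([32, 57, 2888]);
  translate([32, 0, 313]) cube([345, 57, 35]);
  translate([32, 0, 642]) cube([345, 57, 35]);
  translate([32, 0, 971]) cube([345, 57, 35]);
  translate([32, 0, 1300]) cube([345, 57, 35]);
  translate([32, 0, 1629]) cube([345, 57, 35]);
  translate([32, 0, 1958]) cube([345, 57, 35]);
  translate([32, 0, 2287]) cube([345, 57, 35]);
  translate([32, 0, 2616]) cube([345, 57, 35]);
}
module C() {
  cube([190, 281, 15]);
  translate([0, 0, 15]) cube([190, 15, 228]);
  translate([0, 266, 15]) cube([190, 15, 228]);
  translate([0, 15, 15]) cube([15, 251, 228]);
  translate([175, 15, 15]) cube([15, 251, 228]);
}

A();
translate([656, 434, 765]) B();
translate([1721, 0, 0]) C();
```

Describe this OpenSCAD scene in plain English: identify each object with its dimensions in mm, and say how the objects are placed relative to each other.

A is a rectangular dining table. The top is 1721×925×43 mm with its upper surface at z = 765 mm. It stands on four 78×78 mm square legs, each inset 43 mm from the nearest pair of top edges, running from the floor to the underside of the top.

B is a straight ladder. Two 32×57 mm vertical rails, 2888 mm tall, stand 409 mm apart (outside-to-outside) with their front faces coplanar on the −y side. 8 rungs, each 57 mm deep and 35 mm tall, span between the inner faces of the rails, front faces flush with the rails. The lowest rung's underside is at z = 313 mm and rungs are spaced 329 mm apart (underside to underside).

C is an open-topped rectangular box: outside dimensions 190×281×243 mm, with a uniform wall and base thickness of 15 mm. The base is a full 190×281 slab on the floor; four walls sit on top of the base. The front and back walls (the −y and +y sides) span the full width; the two side walls fit between them.

The ladder is on top of the table, centred. The open box is against the table's +x side, with their −y faces flush.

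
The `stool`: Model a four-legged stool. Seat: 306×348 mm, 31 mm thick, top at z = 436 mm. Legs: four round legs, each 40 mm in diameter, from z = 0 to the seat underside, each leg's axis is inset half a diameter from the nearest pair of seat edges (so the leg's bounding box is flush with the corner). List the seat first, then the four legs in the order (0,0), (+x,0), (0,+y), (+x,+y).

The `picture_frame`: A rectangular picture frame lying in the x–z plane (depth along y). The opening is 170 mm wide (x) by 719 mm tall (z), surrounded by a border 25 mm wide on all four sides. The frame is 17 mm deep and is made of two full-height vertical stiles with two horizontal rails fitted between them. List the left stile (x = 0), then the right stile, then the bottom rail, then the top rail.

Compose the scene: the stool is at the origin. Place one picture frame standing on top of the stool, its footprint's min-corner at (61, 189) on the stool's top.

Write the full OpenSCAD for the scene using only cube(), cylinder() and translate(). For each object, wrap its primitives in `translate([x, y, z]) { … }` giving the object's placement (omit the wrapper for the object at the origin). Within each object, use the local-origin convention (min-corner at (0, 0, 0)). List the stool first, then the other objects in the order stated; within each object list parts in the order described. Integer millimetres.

translate([0, 0, 405]) cube([306, 348, 31]);
translate([20, 20, 0]) cylinder(h = 405, r = 20);
translate([286, 20, 0]) cylinder(h = 405, r = 20);
translate([20, 328, 0]) cylinder(h = 405, r = 20);
translate([286, 328, 0]) cylinder(h = 405, r = 20);
translate([61, 189, 436]) {
  cube([25, 17, 769]);
  translate([195, 0, 0]) cube([25, 17, 769]);
  translate([25, 0, 0]) cube([170, 17, 25]);
  translate([25, 0, 744]) cube([170, 17, 25]);
}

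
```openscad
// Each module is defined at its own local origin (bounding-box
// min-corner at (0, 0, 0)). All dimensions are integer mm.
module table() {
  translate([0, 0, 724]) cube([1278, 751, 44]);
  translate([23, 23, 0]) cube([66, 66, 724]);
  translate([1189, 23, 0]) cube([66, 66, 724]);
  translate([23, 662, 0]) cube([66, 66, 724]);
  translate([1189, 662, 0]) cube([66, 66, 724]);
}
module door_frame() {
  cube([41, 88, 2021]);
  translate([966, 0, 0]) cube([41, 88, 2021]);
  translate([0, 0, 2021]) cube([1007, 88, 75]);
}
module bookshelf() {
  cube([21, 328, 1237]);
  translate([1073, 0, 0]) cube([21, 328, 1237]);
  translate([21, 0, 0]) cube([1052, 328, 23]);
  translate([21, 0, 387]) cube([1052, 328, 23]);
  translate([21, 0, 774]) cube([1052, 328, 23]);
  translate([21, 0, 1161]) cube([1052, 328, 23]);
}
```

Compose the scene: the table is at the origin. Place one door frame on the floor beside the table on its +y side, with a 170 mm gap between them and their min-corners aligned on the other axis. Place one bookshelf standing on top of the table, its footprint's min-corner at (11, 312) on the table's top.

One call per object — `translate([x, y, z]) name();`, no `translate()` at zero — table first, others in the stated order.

table();
translate([0, 921, 0]) door_frame();
translate([11, 312, 768]) bookshelf();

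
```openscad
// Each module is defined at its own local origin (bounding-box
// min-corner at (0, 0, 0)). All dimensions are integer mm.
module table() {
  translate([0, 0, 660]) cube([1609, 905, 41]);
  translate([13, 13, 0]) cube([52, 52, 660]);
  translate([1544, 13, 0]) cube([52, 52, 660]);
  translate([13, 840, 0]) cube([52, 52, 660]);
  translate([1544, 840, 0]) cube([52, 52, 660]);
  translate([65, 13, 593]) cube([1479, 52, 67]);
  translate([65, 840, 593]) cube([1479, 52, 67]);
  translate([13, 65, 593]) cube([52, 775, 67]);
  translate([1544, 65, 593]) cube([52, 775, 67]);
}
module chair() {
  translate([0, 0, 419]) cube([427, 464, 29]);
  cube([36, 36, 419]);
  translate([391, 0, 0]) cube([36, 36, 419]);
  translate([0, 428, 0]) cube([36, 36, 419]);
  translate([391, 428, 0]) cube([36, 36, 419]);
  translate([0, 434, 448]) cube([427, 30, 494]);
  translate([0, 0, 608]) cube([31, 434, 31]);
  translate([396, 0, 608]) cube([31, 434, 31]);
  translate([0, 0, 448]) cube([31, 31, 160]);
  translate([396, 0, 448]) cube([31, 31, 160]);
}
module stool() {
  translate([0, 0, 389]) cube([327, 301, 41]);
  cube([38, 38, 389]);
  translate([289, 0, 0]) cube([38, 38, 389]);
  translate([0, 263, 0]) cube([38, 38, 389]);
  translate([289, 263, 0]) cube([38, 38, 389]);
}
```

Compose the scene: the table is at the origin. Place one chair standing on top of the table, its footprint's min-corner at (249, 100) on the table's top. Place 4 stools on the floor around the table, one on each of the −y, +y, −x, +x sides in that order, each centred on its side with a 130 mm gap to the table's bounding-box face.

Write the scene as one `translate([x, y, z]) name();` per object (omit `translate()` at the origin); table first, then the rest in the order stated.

table();
translate([249, 100, 701]) chair();
translate([641, -431, 0]) stool();
translate([641, 1035, 0]) stool();
translate([-457, 302, 0]) stool();
translate([1739, 302, 0]) stool();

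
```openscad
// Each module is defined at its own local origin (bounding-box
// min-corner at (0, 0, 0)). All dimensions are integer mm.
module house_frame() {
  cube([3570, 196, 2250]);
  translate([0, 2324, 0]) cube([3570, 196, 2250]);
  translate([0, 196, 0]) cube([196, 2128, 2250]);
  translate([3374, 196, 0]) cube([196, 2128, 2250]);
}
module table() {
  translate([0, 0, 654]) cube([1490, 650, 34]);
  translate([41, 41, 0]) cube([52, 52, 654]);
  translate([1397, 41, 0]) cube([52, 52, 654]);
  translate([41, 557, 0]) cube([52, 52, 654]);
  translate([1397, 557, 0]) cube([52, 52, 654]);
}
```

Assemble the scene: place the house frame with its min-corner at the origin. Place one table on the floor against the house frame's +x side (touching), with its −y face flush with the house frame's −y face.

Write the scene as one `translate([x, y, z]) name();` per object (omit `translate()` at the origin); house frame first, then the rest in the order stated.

house_frame();
translate([3570, 0, 0]) table();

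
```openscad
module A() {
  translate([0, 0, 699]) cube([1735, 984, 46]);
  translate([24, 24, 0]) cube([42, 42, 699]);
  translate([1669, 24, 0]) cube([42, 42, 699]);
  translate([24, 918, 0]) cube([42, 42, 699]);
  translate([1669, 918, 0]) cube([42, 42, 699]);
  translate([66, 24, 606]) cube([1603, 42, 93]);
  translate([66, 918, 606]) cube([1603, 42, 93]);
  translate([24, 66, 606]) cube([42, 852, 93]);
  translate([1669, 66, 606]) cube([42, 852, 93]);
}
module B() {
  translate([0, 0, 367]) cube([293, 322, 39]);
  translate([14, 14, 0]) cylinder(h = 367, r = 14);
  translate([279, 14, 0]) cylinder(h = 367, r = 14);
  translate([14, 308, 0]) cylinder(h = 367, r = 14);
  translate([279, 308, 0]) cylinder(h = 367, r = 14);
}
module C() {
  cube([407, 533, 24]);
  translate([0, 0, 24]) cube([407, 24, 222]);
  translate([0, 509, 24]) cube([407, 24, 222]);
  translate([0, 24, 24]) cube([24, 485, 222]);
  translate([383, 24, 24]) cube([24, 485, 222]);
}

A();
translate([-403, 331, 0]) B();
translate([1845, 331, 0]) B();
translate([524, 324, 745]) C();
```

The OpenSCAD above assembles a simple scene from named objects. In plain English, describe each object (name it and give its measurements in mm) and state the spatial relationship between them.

A is a rectangular dining table. The top is 1735×984×46 mm with its upper surface at z = 745 mm. It stands on four 42×42 mm square legs, each inset 24 mm from the nearest pair of top edges, running from the floor to the underside of the top. Four apron rails, 42 mm thick and 93 mm tall, run between adjacent legs with their top edges flush with the underside of the top and their outer faces flush with the legs' outer faces.

B is a simple wooden stool: a rectangular seat 293 mm (x) by 322 mm (y), 39 mm thick, top face at z = 406 mm, on four round legs, each 28 mm in diameter. The legs rest on z = 0, each leg's axis is inset half a diameter from the nearest pair of seat edges (so the leg's bounding box is flush with the corner).

C is an open storage box with external size 407×533×246 mm and wall thickness 24 mm (the base is also 24 mm thick). The base covers the whole footprint; the four walls stand on the base, with the y-facing walls full-width and the x-facing walls fitting between their inner faces.

Two stools sit around the table at the −x, +x sides. The open box is on top of the table.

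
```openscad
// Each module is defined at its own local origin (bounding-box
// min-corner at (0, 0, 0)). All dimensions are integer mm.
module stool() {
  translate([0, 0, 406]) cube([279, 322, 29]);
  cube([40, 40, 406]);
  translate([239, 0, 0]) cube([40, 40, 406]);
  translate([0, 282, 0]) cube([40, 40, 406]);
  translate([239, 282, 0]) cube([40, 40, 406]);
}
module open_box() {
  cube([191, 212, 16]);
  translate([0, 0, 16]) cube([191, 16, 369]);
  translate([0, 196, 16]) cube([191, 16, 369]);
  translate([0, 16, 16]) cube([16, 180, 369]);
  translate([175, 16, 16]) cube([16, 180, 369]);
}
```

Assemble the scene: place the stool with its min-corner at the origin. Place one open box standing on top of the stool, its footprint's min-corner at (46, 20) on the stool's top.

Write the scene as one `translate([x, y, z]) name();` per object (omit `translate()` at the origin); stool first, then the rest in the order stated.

stool();
translate([46, 20, 435]) open_box();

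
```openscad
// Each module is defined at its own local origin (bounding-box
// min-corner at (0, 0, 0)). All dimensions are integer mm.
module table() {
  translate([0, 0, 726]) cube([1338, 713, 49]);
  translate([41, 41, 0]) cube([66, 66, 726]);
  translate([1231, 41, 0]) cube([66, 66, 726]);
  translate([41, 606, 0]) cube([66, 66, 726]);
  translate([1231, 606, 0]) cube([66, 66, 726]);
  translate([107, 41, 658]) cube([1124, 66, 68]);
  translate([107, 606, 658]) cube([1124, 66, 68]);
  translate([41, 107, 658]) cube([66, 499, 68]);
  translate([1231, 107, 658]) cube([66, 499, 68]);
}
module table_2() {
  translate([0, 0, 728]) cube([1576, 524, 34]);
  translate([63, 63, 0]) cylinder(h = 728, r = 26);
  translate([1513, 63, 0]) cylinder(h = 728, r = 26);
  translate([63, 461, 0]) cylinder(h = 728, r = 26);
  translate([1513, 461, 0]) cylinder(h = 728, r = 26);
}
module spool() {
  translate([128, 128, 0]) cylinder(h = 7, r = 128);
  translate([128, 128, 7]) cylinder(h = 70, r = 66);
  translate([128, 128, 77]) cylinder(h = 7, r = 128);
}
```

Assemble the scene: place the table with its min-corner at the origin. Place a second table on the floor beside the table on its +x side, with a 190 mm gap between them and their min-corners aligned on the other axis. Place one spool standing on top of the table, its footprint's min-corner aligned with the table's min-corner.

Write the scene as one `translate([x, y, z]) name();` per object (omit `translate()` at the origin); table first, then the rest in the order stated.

table();
translate([1528, 0, 0]) table_2();
translate([0, 0, 775]) spool();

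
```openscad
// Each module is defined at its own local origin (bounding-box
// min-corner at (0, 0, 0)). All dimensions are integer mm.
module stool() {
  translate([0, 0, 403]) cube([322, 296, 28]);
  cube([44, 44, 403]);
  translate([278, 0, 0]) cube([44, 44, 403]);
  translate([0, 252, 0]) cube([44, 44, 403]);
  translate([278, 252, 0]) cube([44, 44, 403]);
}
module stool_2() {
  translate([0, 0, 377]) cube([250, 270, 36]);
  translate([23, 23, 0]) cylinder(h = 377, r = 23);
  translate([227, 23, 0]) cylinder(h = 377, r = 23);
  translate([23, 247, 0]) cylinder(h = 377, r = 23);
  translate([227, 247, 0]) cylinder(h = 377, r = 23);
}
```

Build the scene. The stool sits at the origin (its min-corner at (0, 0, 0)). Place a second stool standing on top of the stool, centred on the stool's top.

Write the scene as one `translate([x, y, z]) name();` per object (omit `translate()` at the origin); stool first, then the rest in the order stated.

stool();
translate([36, 13, 431]) stool_2();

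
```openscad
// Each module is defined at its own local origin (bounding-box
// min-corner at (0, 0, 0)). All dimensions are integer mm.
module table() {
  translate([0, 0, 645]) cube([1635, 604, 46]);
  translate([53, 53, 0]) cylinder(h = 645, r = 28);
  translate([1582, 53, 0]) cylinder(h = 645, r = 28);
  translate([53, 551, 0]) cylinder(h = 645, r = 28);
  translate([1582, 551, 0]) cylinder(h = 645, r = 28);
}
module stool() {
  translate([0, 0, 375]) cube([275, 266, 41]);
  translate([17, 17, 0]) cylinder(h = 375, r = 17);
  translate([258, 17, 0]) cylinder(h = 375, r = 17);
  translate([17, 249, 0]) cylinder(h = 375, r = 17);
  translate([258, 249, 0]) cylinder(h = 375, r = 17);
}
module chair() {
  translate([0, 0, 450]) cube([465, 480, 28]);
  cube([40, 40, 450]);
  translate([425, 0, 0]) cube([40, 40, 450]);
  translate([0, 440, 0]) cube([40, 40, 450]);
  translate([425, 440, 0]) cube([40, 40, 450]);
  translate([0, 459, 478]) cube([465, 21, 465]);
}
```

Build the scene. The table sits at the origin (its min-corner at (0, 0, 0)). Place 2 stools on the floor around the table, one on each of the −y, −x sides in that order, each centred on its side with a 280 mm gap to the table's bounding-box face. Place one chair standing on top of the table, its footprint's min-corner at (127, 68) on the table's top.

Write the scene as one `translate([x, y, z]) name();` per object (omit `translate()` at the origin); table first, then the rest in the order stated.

table();
translate([680, -546, 0]) stool();
translate([-555, 169, 0]) stool();
translate([127, 68, 691]) chair();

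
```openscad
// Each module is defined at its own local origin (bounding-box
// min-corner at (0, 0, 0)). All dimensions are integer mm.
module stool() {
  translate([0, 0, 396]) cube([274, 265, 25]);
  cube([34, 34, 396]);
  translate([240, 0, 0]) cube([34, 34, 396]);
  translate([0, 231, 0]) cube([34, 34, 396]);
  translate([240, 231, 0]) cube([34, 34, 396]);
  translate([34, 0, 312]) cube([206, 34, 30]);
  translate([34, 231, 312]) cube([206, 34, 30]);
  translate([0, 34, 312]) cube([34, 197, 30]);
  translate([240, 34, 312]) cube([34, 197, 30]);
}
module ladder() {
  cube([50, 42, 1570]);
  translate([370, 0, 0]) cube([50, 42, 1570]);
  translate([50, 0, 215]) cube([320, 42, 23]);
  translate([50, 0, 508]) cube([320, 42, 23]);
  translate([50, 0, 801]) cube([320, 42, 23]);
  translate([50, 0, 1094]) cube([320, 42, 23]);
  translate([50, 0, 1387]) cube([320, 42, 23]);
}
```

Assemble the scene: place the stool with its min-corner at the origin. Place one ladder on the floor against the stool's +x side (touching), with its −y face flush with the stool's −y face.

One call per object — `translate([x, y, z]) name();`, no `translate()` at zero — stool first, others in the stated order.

stool();
translate([274, 0, 0]) ladder();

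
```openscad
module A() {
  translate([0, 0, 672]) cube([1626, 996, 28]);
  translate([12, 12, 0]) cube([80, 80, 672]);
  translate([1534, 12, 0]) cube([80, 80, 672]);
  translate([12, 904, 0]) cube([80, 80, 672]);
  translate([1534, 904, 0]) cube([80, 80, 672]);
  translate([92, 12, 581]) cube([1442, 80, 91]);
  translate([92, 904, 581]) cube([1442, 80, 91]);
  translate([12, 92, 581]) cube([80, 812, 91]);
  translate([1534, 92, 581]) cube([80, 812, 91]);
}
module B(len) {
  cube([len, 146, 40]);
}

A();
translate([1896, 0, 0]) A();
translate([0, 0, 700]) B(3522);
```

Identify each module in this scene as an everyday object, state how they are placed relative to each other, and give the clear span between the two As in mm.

A is a table. B is a beam. A beam spans the tops of two tables. The clear span between the two tables is 270 mm.

Second table starts at x = 1896; first ends at x = 1626; clear span = 1896 − 1626 = 270 mm.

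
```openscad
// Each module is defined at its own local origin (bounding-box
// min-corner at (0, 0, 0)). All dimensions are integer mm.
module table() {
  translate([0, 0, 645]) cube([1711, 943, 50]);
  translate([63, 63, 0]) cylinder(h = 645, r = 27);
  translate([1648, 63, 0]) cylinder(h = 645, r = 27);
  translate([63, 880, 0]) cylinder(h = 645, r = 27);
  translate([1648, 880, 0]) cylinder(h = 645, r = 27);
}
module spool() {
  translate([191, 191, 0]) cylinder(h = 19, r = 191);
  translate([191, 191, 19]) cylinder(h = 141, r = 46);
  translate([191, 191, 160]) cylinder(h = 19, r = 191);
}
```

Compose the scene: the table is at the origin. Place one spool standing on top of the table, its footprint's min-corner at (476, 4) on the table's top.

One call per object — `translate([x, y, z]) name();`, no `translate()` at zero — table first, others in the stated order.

table();
translate([476, 4, 695]) spool();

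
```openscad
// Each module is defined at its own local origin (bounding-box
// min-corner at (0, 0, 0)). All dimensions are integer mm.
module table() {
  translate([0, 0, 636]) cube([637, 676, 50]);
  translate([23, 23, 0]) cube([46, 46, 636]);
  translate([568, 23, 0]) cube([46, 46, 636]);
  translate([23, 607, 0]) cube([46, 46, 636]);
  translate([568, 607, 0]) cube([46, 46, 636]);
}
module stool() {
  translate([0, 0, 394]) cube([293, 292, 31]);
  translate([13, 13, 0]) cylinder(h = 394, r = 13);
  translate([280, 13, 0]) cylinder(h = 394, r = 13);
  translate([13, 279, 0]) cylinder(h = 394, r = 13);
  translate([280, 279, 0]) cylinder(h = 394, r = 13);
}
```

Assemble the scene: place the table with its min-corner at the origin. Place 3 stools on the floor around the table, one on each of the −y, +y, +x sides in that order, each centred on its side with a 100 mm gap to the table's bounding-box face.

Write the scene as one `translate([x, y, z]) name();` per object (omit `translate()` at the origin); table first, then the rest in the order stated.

table();
translate([172, -392, 0]) stool();
translate([172, 776, 0]) stool();
translate([737, 192, 0]) stool();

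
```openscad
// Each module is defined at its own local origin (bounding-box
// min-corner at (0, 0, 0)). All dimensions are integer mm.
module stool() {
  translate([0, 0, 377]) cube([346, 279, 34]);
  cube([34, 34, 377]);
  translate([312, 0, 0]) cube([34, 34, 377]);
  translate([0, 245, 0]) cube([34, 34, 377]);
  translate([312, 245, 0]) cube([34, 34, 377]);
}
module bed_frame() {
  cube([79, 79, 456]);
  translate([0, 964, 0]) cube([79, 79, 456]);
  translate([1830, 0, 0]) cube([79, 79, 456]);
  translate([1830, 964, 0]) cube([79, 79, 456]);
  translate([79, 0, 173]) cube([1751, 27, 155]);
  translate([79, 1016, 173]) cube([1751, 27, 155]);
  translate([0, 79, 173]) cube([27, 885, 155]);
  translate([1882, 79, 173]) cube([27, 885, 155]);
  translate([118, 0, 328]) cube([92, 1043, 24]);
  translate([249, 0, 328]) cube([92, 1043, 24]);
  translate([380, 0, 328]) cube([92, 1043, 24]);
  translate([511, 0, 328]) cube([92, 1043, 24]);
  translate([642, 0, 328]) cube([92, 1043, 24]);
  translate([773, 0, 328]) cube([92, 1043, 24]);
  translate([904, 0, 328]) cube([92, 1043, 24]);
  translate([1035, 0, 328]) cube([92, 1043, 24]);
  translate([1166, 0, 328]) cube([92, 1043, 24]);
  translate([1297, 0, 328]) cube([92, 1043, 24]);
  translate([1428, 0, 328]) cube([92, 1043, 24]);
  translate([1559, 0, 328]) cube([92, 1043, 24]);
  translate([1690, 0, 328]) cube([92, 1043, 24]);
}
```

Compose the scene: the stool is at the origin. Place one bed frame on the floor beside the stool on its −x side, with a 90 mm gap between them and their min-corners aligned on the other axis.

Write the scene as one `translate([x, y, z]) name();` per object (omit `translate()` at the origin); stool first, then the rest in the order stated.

stool();
translate([-1999, 0, 0]) bed_frame();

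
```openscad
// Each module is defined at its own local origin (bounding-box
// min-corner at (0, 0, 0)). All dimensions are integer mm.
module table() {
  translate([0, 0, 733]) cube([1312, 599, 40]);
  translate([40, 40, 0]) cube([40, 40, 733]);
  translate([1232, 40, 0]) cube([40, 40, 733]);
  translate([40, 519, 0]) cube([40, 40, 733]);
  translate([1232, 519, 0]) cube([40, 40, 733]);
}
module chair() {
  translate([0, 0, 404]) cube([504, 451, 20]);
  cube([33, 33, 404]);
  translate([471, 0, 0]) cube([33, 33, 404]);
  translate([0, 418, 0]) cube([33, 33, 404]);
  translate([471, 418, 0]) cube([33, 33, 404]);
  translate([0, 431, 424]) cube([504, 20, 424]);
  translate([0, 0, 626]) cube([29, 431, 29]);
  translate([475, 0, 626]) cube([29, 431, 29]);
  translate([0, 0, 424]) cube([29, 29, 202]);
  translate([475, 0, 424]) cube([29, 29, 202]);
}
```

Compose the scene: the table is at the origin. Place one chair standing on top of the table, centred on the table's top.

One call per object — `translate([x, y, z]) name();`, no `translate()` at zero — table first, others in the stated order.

table();
translate([404, 74, 773]) chair();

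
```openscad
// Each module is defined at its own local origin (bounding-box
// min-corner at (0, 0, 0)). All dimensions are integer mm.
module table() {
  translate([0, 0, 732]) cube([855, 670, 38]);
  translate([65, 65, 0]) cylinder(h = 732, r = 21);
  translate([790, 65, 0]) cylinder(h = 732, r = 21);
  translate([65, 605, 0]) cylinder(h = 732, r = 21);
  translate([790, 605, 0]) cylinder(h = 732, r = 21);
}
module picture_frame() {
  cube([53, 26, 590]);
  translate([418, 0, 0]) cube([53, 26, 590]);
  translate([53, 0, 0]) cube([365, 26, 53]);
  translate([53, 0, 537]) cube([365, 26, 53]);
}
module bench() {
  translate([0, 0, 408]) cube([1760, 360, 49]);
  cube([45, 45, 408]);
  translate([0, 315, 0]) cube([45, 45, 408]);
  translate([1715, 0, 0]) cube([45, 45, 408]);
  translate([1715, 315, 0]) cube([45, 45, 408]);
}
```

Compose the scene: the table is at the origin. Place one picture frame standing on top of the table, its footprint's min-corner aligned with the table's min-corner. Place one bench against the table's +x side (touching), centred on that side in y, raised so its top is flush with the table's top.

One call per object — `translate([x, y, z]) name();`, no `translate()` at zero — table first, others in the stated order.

table();
translate([0, 0, 770]) picture_frame();
translate([855, 155, 313]) bench();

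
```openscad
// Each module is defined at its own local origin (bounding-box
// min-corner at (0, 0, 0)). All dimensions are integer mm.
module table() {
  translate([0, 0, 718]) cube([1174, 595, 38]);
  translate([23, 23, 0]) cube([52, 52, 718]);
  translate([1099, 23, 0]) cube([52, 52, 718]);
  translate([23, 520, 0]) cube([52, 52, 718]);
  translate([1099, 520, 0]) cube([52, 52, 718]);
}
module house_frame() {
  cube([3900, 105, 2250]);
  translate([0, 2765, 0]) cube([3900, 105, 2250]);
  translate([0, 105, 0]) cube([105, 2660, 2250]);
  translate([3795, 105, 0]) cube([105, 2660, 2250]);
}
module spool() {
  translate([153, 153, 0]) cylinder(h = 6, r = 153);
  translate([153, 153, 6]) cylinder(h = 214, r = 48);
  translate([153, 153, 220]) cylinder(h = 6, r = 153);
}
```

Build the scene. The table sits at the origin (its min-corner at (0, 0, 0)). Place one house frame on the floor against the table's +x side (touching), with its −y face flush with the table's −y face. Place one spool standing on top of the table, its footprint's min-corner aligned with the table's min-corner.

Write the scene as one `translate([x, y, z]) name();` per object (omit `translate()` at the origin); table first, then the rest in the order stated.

table();
translate([1174, 0, 0]) house_frame();
translate([0, 0, 756]) spool();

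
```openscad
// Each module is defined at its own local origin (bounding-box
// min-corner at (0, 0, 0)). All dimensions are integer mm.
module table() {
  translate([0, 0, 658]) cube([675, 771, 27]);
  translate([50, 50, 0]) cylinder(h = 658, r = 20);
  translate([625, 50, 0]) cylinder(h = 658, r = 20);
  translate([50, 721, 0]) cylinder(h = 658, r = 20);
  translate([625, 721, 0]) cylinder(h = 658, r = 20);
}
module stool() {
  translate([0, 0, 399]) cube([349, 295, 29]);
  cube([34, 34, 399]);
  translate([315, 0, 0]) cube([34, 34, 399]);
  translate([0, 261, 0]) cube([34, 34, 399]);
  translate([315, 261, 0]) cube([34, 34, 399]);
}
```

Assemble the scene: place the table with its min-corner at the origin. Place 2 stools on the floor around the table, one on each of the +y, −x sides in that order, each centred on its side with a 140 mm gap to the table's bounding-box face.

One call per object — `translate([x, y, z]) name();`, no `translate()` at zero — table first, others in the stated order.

table();
translate([163, 911, 0]) stool();
translate([-489, 238, 0]) stool();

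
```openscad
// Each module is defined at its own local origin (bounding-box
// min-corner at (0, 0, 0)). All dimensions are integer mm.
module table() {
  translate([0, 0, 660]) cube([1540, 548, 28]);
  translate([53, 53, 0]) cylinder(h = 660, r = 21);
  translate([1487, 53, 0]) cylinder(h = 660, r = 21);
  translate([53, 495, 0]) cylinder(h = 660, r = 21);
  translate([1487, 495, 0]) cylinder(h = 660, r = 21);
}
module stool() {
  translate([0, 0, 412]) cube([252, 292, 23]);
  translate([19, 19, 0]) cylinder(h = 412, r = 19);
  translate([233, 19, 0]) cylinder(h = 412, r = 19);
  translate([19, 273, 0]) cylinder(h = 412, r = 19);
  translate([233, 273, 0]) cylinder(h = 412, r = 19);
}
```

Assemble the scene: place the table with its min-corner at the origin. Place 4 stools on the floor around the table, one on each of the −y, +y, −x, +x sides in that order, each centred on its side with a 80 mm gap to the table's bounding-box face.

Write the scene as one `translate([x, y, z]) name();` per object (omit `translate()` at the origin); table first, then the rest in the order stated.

table();
translate([644, -372, 0]) stool();
translate([644, 628, 0]) stool();
translate([-332, 128, 0]) stool();
translate([1620, 128, 0]) stool();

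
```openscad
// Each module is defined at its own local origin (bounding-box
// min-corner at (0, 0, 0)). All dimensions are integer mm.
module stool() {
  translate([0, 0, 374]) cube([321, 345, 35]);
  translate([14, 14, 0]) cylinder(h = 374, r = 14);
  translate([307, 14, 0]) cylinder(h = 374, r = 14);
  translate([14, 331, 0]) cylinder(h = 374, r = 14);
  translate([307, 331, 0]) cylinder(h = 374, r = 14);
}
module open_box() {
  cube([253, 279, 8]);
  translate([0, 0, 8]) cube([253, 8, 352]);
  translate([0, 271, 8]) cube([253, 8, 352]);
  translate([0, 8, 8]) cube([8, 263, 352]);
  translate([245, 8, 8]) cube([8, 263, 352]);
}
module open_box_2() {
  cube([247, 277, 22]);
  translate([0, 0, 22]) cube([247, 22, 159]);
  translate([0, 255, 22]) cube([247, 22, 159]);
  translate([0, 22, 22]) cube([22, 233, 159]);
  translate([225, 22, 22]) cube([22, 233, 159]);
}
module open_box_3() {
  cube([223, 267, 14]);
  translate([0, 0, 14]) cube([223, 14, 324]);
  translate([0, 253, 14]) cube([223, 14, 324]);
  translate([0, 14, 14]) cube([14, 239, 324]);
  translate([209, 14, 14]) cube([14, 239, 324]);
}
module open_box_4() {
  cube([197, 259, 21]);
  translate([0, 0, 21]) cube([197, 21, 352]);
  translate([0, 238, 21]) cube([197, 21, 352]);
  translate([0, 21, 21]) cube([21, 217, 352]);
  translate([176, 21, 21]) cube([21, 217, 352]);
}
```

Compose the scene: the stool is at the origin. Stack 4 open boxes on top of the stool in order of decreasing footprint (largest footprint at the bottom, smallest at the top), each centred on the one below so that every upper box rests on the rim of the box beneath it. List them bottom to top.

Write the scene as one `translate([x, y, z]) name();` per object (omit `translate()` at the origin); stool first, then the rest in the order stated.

stool();
translate([34, 33, 409]) open_box();
translate([37, 34, 769]) open_box_2();
translate([49, 39, 950]) open_box_3();
translate([62, 43, 1288]) open_box_4();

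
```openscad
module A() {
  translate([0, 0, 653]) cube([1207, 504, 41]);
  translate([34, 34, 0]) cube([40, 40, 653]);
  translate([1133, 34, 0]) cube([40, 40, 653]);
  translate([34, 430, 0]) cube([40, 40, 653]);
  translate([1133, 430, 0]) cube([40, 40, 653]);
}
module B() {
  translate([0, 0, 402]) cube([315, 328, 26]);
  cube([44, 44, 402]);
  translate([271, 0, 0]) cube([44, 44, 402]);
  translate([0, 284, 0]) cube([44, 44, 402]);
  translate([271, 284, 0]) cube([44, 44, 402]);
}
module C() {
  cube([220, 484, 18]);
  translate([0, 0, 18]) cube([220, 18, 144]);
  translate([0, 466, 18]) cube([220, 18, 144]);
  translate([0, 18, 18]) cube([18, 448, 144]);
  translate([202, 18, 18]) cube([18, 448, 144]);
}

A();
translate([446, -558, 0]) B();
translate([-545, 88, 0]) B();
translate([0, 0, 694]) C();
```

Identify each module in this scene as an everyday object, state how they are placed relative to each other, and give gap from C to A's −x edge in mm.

A is a table. B is a stool. C is an open box. Two stools sit around the table at the −y, −x sides. The open box is on top of the table. The gap from the open box to the table's −x edge is 0 mm.

The open box's min-x is at 0; the table's min-x is 0; gap = 0 mm.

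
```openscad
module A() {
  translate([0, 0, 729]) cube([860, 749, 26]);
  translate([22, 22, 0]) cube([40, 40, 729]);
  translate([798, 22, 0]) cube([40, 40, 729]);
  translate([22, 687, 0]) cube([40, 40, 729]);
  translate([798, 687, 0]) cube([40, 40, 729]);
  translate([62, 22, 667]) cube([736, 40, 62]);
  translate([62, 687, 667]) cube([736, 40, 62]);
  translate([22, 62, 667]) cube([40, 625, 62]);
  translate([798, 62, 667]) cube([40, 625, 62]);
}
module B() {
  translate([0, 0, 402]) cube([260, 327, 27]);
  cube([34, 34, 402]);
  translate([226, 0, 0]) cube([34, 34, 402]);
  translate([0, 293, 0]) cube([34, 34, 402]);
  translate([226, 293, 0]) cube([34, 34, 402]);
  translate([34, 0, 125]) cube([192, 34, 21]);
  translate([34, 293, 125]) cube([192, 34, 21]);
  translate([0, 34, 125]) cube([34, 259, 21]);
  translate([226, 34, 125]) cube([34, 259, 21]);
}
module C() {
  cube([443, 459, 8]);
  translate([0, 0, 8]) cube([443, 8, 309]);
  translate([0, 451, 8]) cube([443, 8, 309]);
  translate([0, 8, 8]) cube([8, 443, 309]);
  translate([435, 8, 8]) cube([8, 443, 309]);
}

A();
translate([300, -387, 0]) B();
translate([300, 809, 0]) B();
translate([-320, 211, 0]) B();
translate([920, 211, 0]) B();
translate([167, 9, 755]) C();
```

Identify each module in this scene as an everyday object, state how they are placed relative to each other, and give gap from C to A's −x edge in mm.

A is a table. B is a stool. C is an open box. Four stools sit around the table at the −y, +y, −x, +x sides. The open box is on top of the table. The gap from the open box to the table's −x edge is 167 mm.

The open box's min-x is at 167; the table's min-x is 0; gap = 167 mm.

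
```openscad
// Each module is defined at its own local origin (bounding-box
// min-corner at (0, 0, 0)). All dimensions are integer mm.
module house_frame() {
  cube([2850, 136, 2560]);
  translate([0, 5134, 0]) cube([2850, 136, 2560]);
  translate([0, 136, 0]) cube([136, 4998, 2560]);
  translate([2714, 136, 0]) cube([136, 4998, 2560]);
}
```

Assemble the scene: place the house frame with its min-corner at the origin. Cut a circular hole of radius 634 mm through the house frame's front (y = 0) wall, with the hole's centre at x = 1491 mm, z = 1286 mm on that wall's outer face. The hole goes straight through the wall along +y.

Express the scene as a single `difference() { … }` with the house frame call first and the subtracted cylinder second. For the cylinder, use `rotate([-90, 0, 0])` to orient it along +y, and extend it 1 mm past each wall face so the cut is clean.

difference() {
  house_frame();
  translate([1491, -1, 1286]) rotate([-90, 0, 0]) cylinder(h = 138, r = 634);
}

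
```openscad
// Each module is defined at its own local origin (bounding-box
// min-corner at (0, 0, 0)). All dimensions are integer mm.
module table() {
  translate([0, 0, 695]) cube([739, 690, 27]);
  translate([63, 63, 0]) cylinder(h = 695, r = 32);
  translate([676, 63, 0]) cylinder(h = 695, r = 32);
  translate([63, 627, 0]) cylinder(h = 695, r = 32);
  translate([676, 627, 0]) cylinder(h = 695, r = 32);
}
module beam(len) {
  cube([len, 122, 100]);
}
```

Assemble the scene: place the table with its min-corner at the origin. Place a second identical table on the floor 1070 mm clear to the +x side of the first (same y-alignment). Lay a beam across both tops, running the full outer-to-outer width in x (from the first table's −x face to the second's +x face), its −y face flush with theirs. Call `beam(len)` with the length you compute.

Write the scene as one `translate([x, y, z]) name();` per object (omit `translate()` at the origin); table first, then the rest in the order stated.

table();
translate([1809, 0, 0]) table();
translate([0, 0, 722]) beam(2548);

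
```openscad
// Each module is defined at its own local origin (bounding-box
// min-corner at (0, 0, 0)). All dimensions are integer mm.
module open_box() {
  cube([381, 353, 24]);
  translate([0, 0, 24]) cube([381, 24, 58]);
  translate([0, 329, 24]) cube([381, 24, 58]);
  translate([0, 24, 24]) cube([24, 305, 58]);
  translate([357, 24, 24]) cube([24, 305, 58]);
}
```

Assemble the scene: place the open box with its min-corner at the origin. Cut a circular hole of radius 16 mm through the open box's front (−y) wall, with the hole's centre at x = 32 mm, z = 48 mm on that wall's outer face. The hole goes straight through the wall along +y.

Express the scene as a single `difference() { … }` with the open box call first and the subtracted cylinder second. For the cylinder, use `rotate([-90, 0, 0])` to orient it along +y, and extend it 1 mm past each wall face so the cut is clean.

difference() {
  open_box();
  translate([32, -1, 48]) rotate([-90, 0, 0]) cylinder(h = 26, r = 16);
}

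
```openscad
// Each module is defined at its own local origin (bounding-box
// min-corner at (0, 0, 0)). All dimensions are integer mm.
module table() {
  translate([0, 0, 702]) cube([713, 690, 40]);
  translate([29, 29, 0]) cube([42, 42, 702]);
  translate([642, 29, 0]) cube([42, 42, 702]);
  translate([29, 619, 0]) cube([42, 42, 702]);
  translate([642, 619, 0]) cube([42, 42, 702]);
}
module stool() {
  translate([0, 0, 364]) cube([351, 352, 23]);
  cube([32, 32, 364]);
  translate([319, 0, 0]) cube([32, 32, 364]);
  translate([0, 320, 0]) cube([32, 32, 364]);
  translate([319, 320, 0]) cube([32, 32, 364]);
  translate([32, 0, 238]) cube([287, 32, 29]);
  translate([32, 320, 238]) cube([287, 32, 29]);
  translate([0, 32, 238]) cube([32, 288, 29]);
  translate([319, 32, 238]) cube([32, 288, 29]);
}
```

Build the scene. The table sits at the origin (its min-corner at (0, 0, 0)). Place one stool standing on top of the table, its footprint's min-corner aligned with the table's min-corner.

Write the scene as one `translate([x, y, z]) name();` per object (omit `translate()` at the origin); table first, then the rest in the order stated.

table();
translate([0, 0, 742]) stool();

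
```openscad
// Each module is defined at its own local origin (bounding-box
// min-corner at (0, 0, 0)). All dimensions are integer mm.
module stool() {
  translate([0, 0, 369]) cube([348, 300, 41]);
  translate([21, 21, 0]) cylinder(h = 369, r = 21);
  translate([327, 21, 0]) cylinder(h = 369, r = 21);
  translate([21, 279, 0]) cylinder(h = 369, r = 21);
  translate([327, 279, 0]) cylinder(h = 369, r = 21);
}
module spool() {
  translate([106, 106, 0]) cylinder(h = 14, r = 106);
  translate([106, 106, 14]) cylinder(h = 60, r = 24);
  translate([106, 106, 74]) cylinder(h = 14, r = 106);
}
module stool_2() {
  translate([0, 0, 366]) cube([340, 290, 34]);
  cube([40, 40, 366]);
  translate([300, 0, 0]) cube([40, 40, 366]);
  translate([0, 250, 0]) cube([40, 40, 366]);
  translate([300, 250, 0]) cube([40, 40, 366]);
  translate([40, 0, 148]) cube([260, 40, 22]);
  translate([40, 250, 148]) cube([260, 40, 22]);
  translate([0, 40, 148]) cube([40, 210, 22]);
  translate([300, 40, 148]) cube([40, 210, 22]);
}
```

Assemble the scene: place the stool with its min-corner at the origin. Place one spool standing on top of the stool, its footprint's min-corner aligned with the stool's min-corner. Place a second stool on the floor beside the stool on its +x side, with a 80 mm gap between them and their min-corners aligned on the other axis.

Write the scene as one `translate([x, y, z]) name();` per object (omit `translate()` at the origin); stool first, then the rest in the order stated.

stool();
translate([0, 0, 410]) spool();
translate([428, 0, 0]) stool_2();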